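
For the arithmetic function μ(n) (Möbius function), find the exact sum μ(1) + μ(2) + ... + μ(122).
Σ_{n ≤ 122} μ(n) = -2

Compute μ(n) for each 1 ≤ n ≤ 122: μ(1) = 1, μ(2) = -1, μ(3) = -1, μ(4) = 0, μ(5) = -1, μ(6) = 1, μ(7) = -1, μ(8) = 0, μ(9) = 0, μ(10) = 1, μ(11) = -1, μ(12) = 0, μ(13) = -1, μ(14) = 1, μ(15) = 1, μ(16) = 0, μ(17) = -1, μ(18) = 0, μ(19) = -1, μ(20) = 0, μ(21) = 1, μ(22) = 1, μ(23) = -1, μ(24) = 0, μ(25) = 0, μ(26) = 1, μ(27) = 0, μ(28) = 0, μ(29) = -1, μ(30) = -1, μ(31) = -1, μ(32) = 0, μ(33) = 1, μ(34) = 1, μ(35) = 1, μ(36) = 0, μ(37) = -1, μ(38) = 1, μ(39) = 1, μ(40) = 0, μ(41) = -1, μ(42) = -1, μ(43) = -1, μ(44) = 0, μ(45) = 0, μ(46) = 1, μ(47) = -1, μ(48) = 0, μ(49) = 0, μ(50) = 0, μ(51) = 1, μ(52) = 0, μ(53) = -1, μ(54) = 0, μ(55) = 1, μ(56) = 0, μ(57) = 1, μ(58) = 1, μ(59) = -1, μ(60) = 0, μ(61) = -1, μ(62) = 1, μ(63) = 0, μ(64) = 0, μ(65) = 1, μ(66) = -1, μ(67) = -1, μ(68) = 0, μ(69) = 1, μ(70) = -1, μ(71) = -1, μ(72) = 0, μ(73) = -1, μ(74) = 1, μ(75) = 0, μ(76) = 0, μ(77) = 1, μ(78) = -1, μ(79) = -1, μ(80) = 0, μ(81) = 0, μ(82) = 1, μ(83) = -1, μ(84) = 0, μ(85) = 1, μ(86) = 1, μ(87) = 1, μ(88) = 0, μ(89) = -1, μ(90) = 0, μ(91) = 1, μ(92) = 0, μ(93) = 1, μ(94) = 1, μ(95) = 1, μ(96) = 0, μ(97) = -1, μ(98) = 0, μ(99) = 0, μ(100) = 0, μ(101) = -1, μ(102) = -1, μ(103) = -1, μ(104) = 0, μ(105) = -1, μ(106) = 1, μ(107) = -1, μ(108) = 0, μ(109) = -1, μ(110) = -1, μ(111) = 1, μ(112) = 0, μ(113) = -1, μ(114) = -1, μ(115) = 1, μ(116) = 0, μ(117) = 0, μ(118) = 1, μ(119) = 1, μ(120) = 0, μ(121) = 0, μ(122) = 1. Summing all 122 values: -2. (Mertens function M(x) = Σ_{n ≤ x} μ(n); on average M(x) should be small (PNT ⟺ M(x) = o(x)).)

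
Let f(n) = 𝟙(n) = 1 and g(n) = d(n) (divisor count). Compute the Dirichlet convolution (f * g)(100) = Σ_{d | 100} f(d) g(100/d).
(𝟙 * d)(100) = 36

Divisors of 100: [1, 2, 4, 5, 10, 20, 25, 50, 100]. For each d | 100:
  d = 1: 𝟙(1) · d(100/1) = 1 · 9 = 9
  d = 2: 𝟙(2) · d(100/2) = 1 · 6 = 6
  d = 4: 𝟙(4) · d(100/4) = 1 · 3 = 3
  d = 5: 𝟙(5) · d(100/5) = 1 · 6 = 6
  d = 10: 𝟙(10) · d(100/10) = 1 · 4 = 4
  d = 20: 𝟙(20) · d(100/20) = 1 · 2 = 2
  d = 25: 𝟙(25) · d(100/25) = 1 · 3 = 3
  d = 50: 𝟙(50) · d(100/50) = 1 · 2 = 2
  d = 100: 𝟙(100) · d(100/100) = 1 · 1 = 1
Summing: (𝟙 * d)(100) = 9 + 6 + 3 + 6 + 4 + 2 + 3 + 2 + 1 = 36.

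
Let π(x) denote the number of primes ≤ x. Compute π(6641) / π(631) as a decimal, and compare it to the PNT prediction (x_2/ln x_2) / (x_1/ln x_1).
π(6641)/π(631) = 856/115 ≈ 7.4435;  PNT prediction ≈ 7.7099.

π(631) = 115 and π(6641) = 856, so π(6641)/π(631) ≈ 7.4435. The PNT-predicted ratio is (6641/ln(6641)) / (631/ln(631)) ≈ 7.7099. The two agree to within a few percent, as expected.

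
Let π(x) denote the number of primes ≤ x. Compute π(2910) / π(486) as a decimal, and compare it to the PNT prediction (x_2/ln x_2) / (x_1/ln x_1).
π(2910)/π(486) = 421/92 ≈ 4.5761;  PNT prediction ≈ 4.6441.

π(486) = 92 and π(2910) = 421, so π(2910)/π(486) ≈ 4.5761. The PNT-predicted ratio is (2910/ln(2910)) / (486/ln(486)) ≈ 4.6441. The two agree to within a few percent, as expected.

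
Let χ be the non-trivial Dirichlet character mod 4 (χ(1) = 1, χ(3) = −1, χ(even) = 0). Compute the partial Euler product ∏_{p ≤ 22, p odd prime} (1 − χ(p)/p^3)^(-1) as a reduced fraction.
∏ = 2463517706231725/2542314678779904

The odd primes p ≤ 22 are [3, 5, 7, 11, 13, 17, 19]. For each, χ(p) = 1 if p ≡ 1 mod 4, χ(p) = −1 if p ≡ 3 mod 4. Taking (1 − χ(p)/p^3)^(-1) = p^3/(p^3 − χ(p)): (1 − (-1)/3^3)^(-1) · (1 − (1)/5^3)^(-1) · (1 − (-1)/7^3)^(-1) · (1 − (-1)/11^3)^(-1) · (1 − (1)/13^3)^(-1) · (1 − (1)/17^3)^(-1) · (1 − (-1)/19^3)^(-1) = 2463517706231725/2542314678779904.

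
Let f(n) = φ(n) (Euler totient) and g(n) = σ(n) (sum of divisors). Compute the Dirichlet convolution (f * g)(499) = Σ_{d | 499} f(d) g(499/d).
(φ * σ)(499) = 998

Divisors of 499: [1, 499]. For each d | 499:
  d = 1: φ(1) · σ(499/1) = 1 · 500 = 500
  d = 499: φ(499) · σ(499/499) = 498 · 1 = 498
Summing: (φ * σ)(499) = 500 + 498 = 998.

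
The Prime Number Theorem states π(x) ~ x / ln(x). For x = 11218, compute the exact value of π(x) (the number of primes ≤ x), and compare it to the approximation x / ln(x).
π(11218) = 1357;  x/ln(x) ≈ 1202.97;  relative error ≈ 11.35%.

Directly count primes up to 11218: π(11218) = 1357. The PNT approximation gives 11218/ln(11218) ≈ 11218/9.32527 ≈ 1202.97. Relative error (π(x) − x/ln(x)) / π(x) ≈ 11.35%; the approximation is known to undercount slightly (Li(x) is a better estimate).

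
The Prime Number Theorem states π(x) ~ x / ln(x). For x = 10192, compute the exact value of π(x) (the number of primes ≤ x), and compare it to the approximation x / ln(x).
π(10192) = 1251;  x/ln(x) ≈ 1104.30;  relative error ≈ 11.73%.

Directly count primes up to 10192: π(10192) = 1251. The PNT approximation gives 10192/ln(10192) ≈ 10192/9.22936 ≈ 1104.30. Relative error (π(x) − x/ln(x)) / π(x) ≈ 11.73%; the approximation is known to undercount slightly (Li(x) is a better estimate).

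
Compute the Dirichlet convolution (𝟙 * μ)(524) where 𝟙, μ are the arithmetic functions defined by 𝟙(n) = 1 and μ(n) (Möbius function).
(𝟙 * μ)(524) = 0

Divisors of 524: [1, 2, 4, 131, 262, 524]. For each d | 524:
  d = 1: 𝟙(1) · μ(524/1) = 1 · 0 = 0
  d = 2: 𝟙(2) · μ(524/2) = 1 · 1 = 1
  d = 4: 𝟙(4) · μ(524/4) = 1 · -1 = -1
  d = 131: 𝟙(131) · μ(524/131) = 1 · 0 = 0
  d = 262: 𝟙(262) · μ(524/262) = 1 · -1 = -1
  d = 524: 𝟙(524) · μ(524/524) = 1 · 1 = 1
Summing: (𝟙 * μ)(524) = 0 + 1 + -1 + 0 + -1 + 1 = 0.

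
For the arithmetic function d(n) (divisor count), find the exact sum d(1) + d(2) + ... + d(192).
Σ_{n ≤ 192} d(n) = 1047

Compute d(n) for each 1 ≤ n ≤ 192: d(1) = 1, d(2) = 2, d(3) = 2, d(4) = 3, d(5) = 2, d(6) = 4, d(7) = 2, d(8) = 4, d(9) = 3, d(10) = 4, d(11) = 2, d(12) = 6, d(13) = 2, d(14) = 4, d(15) = 4, d(16) = 5, d(17) = 2, d(18) = 6, d(19) = 2, d(20) = 6, d(21) = 4, d(22) = 4, d(23) = 2, d(24) = 8, d(25) = 3, d(26) = 4, d(27) = 4, d(28) = 6, d(29) = 2, d(30) = 8, d(31) = 2, d(32) = 6, d(33) = 4, d(34) = 4, d(35) = 4, d(36) = 9, d(37) = 2, d(38) = 4, d(39) = 4, d(40) = 8, d(41) = 2, d(42) = 8, d(43) = 2, d(44) = 6, d(45) = 6, d(46) = 4, d(47) = 2, d(48) = 10, d(49) = 3, d(50) = 6, d(51) = 4, d(52) = 6, d(53) = 2, d(54) = 8, d(55) = 4, d(56) = 8, d(57) = 4, d(58) = 4, d(59) = 2, d(60) = 12, d(61) = 2, d(62) = 4, d(63) = 6, d(64) = 7, d(65) = 4, d(66) = 8, d(67) = 2, d(68) = 6, d(69) = 4, d(70) = 8, d(71) = 2, d(72) = 12, d(73) = 2, d(74) = 4, d(75) = 6, d(76) = 6, d(77) = 4, d(78) = 8, d(79) = 2, d(80) = 10, d(81) = 5, d(82) = 4, d(83) = 2, d(84) = 12, d(85) = 4, d(86) = 4, d(87) = 4, d(88) = 8, d(89) = 2, d(90) = 12, d(91) = 4, d(92) = 6, d(93) = 4, d(94) = 4, d(95) = 4, d(96) = 12, d(97) = 2, d(98) = 6, d(99) = 6, d(100) = 9, d(101) = 2, d(102) = 8, d(103) = 2, d(104) = 8, d(105) = 8, d(106) = 4, d(107) = 2, d(108) = 12, d(109) = 2, d(110) = 8, d(111) = 4, d(112) = 10, d(113) = 2, d(114) = 8, d(115) = 4, d(116) = 6, d(117) = 6, d(118) = 4, d(119) = 4, d(120) = 16, d(121) = 3, d(122) = 4, d(123) = 4, d(124) = 6, d(125) = 4, d(126) = 12, d(127) = 2, d(128) = 8, d(129) = 4, d(130) = 8, d(131) = 2, d(132) = 12, d(133) = 4, d(134) = 4, d(135) = 8, d(136) = 8, d(137) = 2, d(138) = 8, d(139) = 2, d(140) = 12, d(141) = 4, d(142) = 4, d(143) = 4, d(144) = 15, d(145) = 4, d(146) = 4, d(147) = 6, d(148) = 6, d(149) = 2, d(150) = 12, d(151) = 2, d(152) = 8, d(153) = 6, d(154) = 8, d(155) = 4, d(156) = 12, d(157) = 2, d(158) = 4, d(159) = 4, d(160) = 12, d(161) = 4, d(162) = 10, d(163) = 2, d(164) = 6, d(165) = 8, d(166) = 4, d(167) = 2, d(168) = 16, d(169) = 3, d(170) = 8, d(171) = 6, d(172) = 6, d(173) = 2, d(174) = 8, d(175) = 6, d(176) = 10, d(177) = 4, d(178) = 4, d(179) = 2, d(180) = 18, d(181) = 2, d(182) = 8, d(183) = 4, d(184) = 8, d(185) = 4, d(186) = 8, d(187) = 4, d(188) = 6, d(189) = 8, d(190) = 8, d(191) = 2, d(192) = 14. Summing all 192 values: 1047. (Dirichlet's divisor formula: Σ_{n ≤ x} d(n) = x ln(x) + (2γ − 1) x + O(√x). For x = 192, the asymptotic estimate is ≈ 1039.09.)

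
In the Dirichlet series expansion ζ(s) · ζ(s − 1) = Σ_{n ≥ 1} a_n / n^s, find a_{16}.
σ(16) = 31

In the product (Σ m^0/m^s)(Σ k / k^s) = Σ (Σ_{d | n} d) / n^s, the coefficient of 1/n^s is σ(n) = Σ_{d | n} d. For n = 16, divisors are [1, 2, 4, 8, 16]; summing: σ(16) = 31.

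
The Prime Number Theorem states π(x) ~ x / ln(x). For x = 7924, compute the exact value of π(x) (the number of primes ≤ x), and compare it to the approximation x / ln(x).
π(7924) = 1000;  x/ln(x) ≈ 882.64;  relative error ≈ 11.74%.

Directly count primes up to 7924: π(7924) = 1000. The PNT approximation gives 7924/ln(7924) ≈ 7924/8.97765 ≈ 882.64. Relative error (π(x) − x/ln(x)) / π(x) ≈ 11.74%; the approximation is known to undercount slightly (Li(x) is a better estimate).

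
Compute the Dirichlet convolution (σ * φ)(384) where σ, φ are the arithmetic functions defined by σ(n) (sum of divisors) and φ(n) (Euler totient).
(σ * φ)(384) = 6144

Divisors of 384: [1, 2, 3, 4, 6, 8, 12, 16, 24, 32, 48, 64, 96, 128, 192, 384]. For each d | 384:
  d = 1: σ(1) · φ(384/1) = 1 · 128 = 128
  d = 2: σ(2) · φ(384/2) = 3 · 64 = 192
  d = 3: σ(3) · φ(384/3) = 4 · 64 = 256
  d = 4: σ(4) · φ(384/4) = 7 · 32 = 224
  d = 6: σ(6) · φ(384/6) = 12 · 32 = 384
  d = 8: σ(8) · φ(384/8) = 15 · 16 = 240
  d = 12: σ(12) · φ(384/12) = 28 · 16 = 448
  d = 16: σ(16) · φ(384/16) = 31 · 8 = 248
  d = 24: σ(24) · φ(384/24) = 60 · 8 = 480
  d = 32: σ(32) · φ(384/32) = 63 · 4 = 252
  d = 48: σ(48) · φ(384/48) = 124 · 4 = 496
  d = 64: σ(64) · φ(384/64) = 127 · 2 = 254
  d = 96: σ(96) · φ(384/96) = 252 · 2 = 504
  d = 128: σ(128) · φ(384/128) = 255 · 2 = 510
  d = 192: σ(192) · φ(384/192) = 508 · 1 = 508
  d = 384: σ(384) · φ(384/384) = 1020 · 1 = 1020
Summing: (σ * φ)(384) = 128 + 192 + 256 + 224 + 384 + 240 + 448 + 248 + 480 + 252 + 496 + 254 + 504 + 510 + 508 + 1020 = 6144.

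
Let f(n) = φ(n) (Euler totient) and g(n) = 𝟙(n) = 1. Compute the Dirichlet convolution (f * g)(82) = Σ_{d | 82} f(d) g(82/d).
(φ * 𝟙)(82) = 82

Divisors of 82: [1, 2, 41, 82]. For each d | 82:
  d = 1: φ(1) · 𝟙(82/1) = 1 · 1 = 1
  d = 2: φ(2) · 𝟙(82/2) = 1 · 1 = 1
  d = 41: φ(41) · 𝟙(82/41) = 40 · 1 = 40
  d = 82: φ(82) · 𝟙(82/82) = 40 · 1 = 40
Summing: (φ * 𝟙)(82) = 1 + 1 + 40 + 40 = 82.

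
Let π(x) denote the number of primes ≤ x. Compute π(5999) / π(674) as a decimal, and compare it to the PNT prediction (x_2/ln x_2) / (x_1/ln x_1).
π(5999)/π(674) = 783/122 ≈ 6.4180;  PNT prediction ≈ 6.6639.

π(674) = 122 and π(5999) = 783, so π(5999)/π(674) ≈ 6.4180. The PNT-predicted ratio is (5999/ln(5999)) / (674/ln(674)) ≈ 6.6639. The two agree to within a few percent, as expected.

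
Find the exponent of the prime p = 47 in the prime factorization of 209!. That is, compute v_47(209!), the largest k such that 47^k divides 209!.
v_47(209!) = 4

Legendre's formula: v_p(n!) = Σ_{k ≥ 1} ⌊n / p^k⌋. For p = 47, n = 209, the terms are:
  ⌊209/47^1⌋ = ⌊209/47⌋ = 4
(the next term ⌊209/47^2⌋ = 0, terminating the sum). Summing: v_47(209!) = 4 = 4.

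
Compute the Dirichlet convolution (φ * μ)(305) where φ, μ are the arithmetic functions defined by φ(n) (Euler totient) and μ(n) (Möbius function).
(φ * μ)(305) = 177

Divisors of 305: [1, 5, 61, 305]. For each d | 305:
  d = 1: φ(1) · μ(305/1) = 1 · 1 = 1
  d = 5: φ(5) · μ(305/5) = 4 · -1 = -4
  d = 61: φ(61) · μ(305/61) = 60 · -1 = -60
  d = 305: φ(305) · μ(305/305) = 240 · 1 = 240
Summing: (φ * μ)(305) = 1 + -4 + -60 + 240 = 177.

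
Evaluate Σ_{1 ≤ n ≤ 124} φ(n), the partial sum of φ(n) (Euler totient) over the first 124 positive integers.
Σ_{n ≤ 124} φ(n) = 4696

Compute φ(n) for each 1 ≤ n ≤ 124: φ(1) = 1, φ(2) = 1, φ(3) = 2, φ(4) = 2, φ(5) = 4, φ(6) = 2, φ(7) = 6, φ(8) = 4, φ(9) = 6, φ(10) = 4, φ(11) = 10, φ(12) = 4, φ(13) = 12, φ(14) = 6, φ(15) = 8, φ(16) = 8, φ(17) = 16, φ(18) = 6, φ(19) = 18, φ(20) = 8, φ(21) = 12, φ(22) = 10, φ(23) = 22, φ(24) = 8, φ(25) = 20, φ(26) = 12, φ(27) = 18, φ(28) = 12, φ(29) = 28, φ(30) = 8, φ(31) = 30, φ(32) = 16, φ(33) = 20, φ(34) = 16, φ(35) = 24, φ(36) = 12, φ(37) = 36, φ(38) = 18, φ(39) = 24, φ(40) = 16, φ(41) = 40, φ(42) = 12, φ(43) = 42, φ(44) = 20, φ(45) = 24, φ(46) = 22, φ(47) = 46, φ(48) = 16, φ(49) = 42, φ(50) = 20, φ(51) = 32, φ(52) = 24, φ(53) = 52, φ(54) = 18, φ(55) = 40, φ(56) = 24, φ(57) = 36, φ(58) = 28, φ(59) = 58, φ(60) = 16, φ(61) = 60, φ(62) = 30, φ(63) = 36, φ(64) = 32, φ(65) = 48, φ(66) = 20, φ(67) = 66, φ(68) = 32, φ(69) = 44, φ(70) = 24, φ(71) = 70, φ(72) = 24, φ(73) = 72, φ(74) = 36, φ(75) = 40, φ(76) = 36, φ(77) = 60, φ(78) = 24, φ(79) = 78, φ(80) = 32, φ(81) = 54, φ(82) = 40, φ(83) = 82, φ(84) = 24, φ(85) = 64, φ(86) = 42, φ(87) = 56, φ(88) = 40, φ(89) = 88, φ(90) = 24, φ(91) = 72, φ(92) = 44, φ(93) = 60, φ(94) = 46, φ(95) = 72, φ(96) = 32, φ(97) = 96, φ(98) = 42, φ(99) = 60, φ(100) = 40, φ(101) = 100, φ(102) = 32, φ(103) = 102, φ(104) = 48, φ(105) = 48, φ(106) = 52, φ(107) = 106, φ(108) = 36, φ(109) = 108, φ(110) = 40, φ(111) = 72, φ(112) = 48, φ(113) = 112, φ(114) = 36, φ(115) = 88, φ(116) = 56, φ(117) = 72, φ(118) = 58, φ(119) = 96, φ(120) = 32, φ(121) = 110, φ(122) = 60, φ(123) = 80, φ(124) = 60. Summing all 124 values: 4696. (Average order: Σ_{n ≤ x} φ(n) ~ (3/π²) x². For x = 124, (3/π²)·124² ≈ 4673.74.)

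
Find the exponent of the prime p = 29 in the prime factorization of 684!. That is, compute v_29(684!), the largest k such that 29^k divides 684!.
v_29(684!) = 23

Legendre's formula: v_p(n!) = Σ_{k ≥ 1} ⌊n / p^k⌋. For p = 29, n = 684, the terms are:
  ⌊684/29^1⌋ = ⌊684/29⌋ = 23
(the next term ⌊684/29^2⌋ = 0, terminating the sum). Summing: v_29(684!) = 23 = 23.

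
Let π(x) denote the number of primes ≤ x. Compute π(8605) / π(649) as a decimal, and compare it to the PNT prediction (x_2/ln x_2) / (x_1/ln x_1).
π(8605)/π(649) = 1071/118 ≈ 9.0763;  PNT prediction ≈ 9.4764.

π(649) = 118 and π(8605) = 1071, so π(8605)/π(649) ≈ 9.0763. The PNT-predicted ratio is (8605/ln(8605)) / (649/ln(649)) ≈ 9.4764. The two agree to within a few percent, as expected.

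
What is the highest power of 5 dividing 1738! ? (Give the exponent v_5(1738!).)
v_5(1738!) = 431

Legendre's formula: v_p(n!) = Σ_{k ≥ 1} ⌊n / p^k⌋. For p = 5, n = 1738, the terms are:
  ⌊1738/5^1⌋ = ⌊1738/5⌋ = 347
  ⌊1738/5^2⌋ = ⌊1738/25⌋ = 69
  ⌊1738/5^3⌋ = ⌊1738/125⌋ = 13
  ⌊1738/5^4⌋ = ⌊1738/625⌋ = 2
(the next term ⌊1738/5^5⌋ = 0, terminating the sum). Summing: v_5(1738!) = 347 + 69 + 13 + 2 = 431.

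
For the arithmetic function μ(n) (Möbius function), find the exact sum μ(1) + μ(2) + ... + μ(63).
Σ_{n ≤ 63} μ(n) = -1

Compute μ(n) for each 1 ≤ n ≤ 63: μ(1) = 1, μ(2) = -1, μ(3) = -1, μ(4) = 0, μ(5) = -1, μ(6) = 1, μ(7) = -1, μ(8) = 0, μ(9) = 0, μ(10) = 1, μ(11) = -1, μ(12) = 0, μ(13) = -1, μ(14) = 1, μ(15) = 1, μ(16) = 0, μ(17) = -1, μ(18) = 0, μ(19) = -1, μ(20) = 0, μ(21) = 1, μ(22) = 1, μ(23) = -1, μ(24) = 0, μ(25) = 0, μ(26) = 1, μ(27) = 0, μ(28) = 0, μ(29) = -1, μ(30) = -1, μ(31) = -1, μ(32) = 0, μ(33) = 1, μ(34) = 1, μ(35) = 1, μ(36) = 0, μ(37) = -1, μ(38) = 1, μ(39) = 1, μ(40) = 0, μ(41) = -1, μ(42) = -1, μ(43) = -1, μ(44) = 0, μ(45) = 0, μ(46) = 1, μ(47) = -1, μ(48) = 0, μ(49) = 0, μ(50) = 0, μ(51) = 1, μ(52) = 0, μ(53) = -1, μ(54) = 0, μ(55) = 1, μ(56) = 0, μ(57) = 1, μ(58) = 1, μ(59) = -1, μ(60) = 0, μ(61) = -1, μ(62) = 1, μ(63) = 0. Summing all 63 values: -1. (Mertens function M(x) = Σ_{n ≤ x} μ(n); on average M(x) should be small (PNT ⟺ M(x) = o(x)).)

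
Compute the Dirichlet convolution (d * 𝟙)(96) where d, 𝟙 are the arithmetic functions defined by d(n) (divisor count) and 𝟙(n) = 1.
(d * 𝟙)(96) = 63

Divisors of 96: [1, 2, 3, 4, 6, 8, 12, 16, 24, 32, 48, 96]. For each d | 96:
  d = 1: d(1) · 𝟙(96/1) = 1 · 1 = 1
  d = 2: d(2) · 𝟙(96/2) = 2 · 1 = 2
  d = 3: d(3) · 𝟙(96/3) = 2 · 1 = 2
  d = 4: d(4) · 𝟙(96/4) = 3 · 1 = 3
  d = 6: d(6) · 𝟙(96/6) = 4 · 1 = 4
  d = 8: d(8) · 𝟙(96/8) = 4 · 1 = 4
  d = 12: d(12) · 𝟙(96/12) = 6 · 1 = 6
  d = 16: d(16) · 𝟙(96/16) = 5 · 1 = 5
  d = 24: d(24) · 𝟙(96/24) = 8 · 1 = 8
  d = 32: d(32) · 𝟙(96/32) = 6 · 1 = 6
  d = 48: d(48) · 𝟙(96/48) = 10 · 1 = 10
  d = 96: d(96) · 𝟙(96/96) = 12 · 1 = 12
Summing: (d * 𝟙)(96) = 1 + 2 + 2 + 3 + 4 + 4 + 6 + 5 + 8 + 6 + 10 + 12 = 63.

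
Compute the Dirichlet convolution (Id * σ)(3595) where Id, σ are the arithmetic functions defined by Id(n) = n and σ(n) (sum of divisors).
(Id * σ)(3595) = 15829

Divisors of 3595: [1, 5, 719, 3595]. For each d | 3595:
  d = 1: Id(1) · σ(3595/1) = 1 · 4320 = 4320
  d = 5: Id(5) · σ(3595/5) = 5 · 720 = 3600
  d = 719: Id(719) · σ(3595/719) = 719 · 6 = 4314
  d = 3595: Id(3595) · σ(3595/3595) = 3595 · 1 = 3595
Summing: (Id * σ)(3595) = 4320 + 3600 + 4314 + 3595 = 15829.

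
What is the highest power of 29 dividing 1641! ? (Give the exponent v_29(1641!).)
v_29(1641!) = 57

Legendre's formula: v_p(n!) = Σ_{k ≥ 1} ⌊n / p^k⌋. For p = 29, n = 1641, the terms are:
  ⌊1641/29^1⌋ = ⌊1641/29⌋ = 56
  ⌊1641/29^2⌋ = ⌊1641/841⌋ = 1
(the next term ⌊1641/29^3⌋ = 0, terminating the sum). Summing: v_29(1641!) = 56 + 1 = 57.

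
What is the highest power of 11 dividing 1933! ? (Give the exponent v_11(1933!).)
v_11(1933!) = 191

Legendre's formula: v_p(n!) = Σ_{k ≥ 1} ⌊n / p^k⌋. For p = 11, n = 1933, the terms are:
  ⌊1933/11^1⌋ = ⌊1933/11⌋ = 175
  ⌊1933/11^2⌋ = ⌊1933/121⌋ = 15
  ⌊1933/11^3⌋ = ⌊1933/1331⌋ = 1
(the next term ⌊1933/11^4⌋ = 0, terminating the sum). Summing: v_11(1933!) = 175 + 15 + 1 = 191.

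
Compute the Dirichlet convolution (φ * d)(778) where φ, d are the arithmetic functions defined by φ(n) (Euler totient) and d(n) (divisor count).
(φ * d)(778) = 1170

Divisors of 778: [1, 2, 389, 778]. For each d | 778:
  d = 1: φ(1) · d(778/1) = 1 · 4 = 4
  d = 2: φ(2) · d(778/2) = 1 · 2 = 2
  d = 389: φ(389) · d(778/389) = 388 · 2 = 776
  d = 778: φ(778) · d(778/778) = 388 · 1 = 388
Summing: (φ * d)(778) = 4 + 2 + 776 + 388 = 1170.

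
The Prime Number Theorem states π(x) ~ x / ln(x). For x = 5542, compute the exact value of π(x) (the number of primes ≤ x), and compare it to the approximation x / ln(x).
π(5542) = 732;  x/ln(x) ≈ 642.92;  relative error ≈ 12.17%.

Directly count primes up to 5542: π(5542) = 732. The PNT approximation gives 5542/ln(5542) ≈ 5542/8.62011 ≈ 642.92. Relative error (π(x) − x/ln(x)) / π(x) ≈ 12.17%; the approximation is known to undercount slightly (Li(x) is a better estimate).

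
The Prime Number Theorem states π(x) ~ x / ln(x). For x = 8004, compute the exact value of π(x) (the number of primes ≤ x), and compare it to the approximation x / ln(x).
π(8004) = 1007;  x/ln(x) ≈ 890.55;  relative error ≈ 11.56%.

Directly count primes up to 8004: π(8004) = 1007. The PNT approximation gives 8004/ln(8004) ≈ 8004/8.98770 ≈ 890.55. Relative error (π(x) − x/ln(x)) / π(x) ≈ 11.56%; the approximation is known to undercount slightly (Li(x) is a better estimate).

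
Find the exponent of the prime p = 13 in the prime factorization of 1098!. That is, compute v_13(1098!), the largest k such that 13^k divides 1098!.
v_13(1098!) = 90

Legendre's formula: v_p(n!) = Σ_{k ≥ 1} ⌊n / p^k⌋. For p = 13, n = 1098, the terms are:
  ⌊1098/13^1⌋ = ⌊1098/13⌋ = 84
  ⌊1098/13^2⌋ = ⌊1098/169⌋ = 6
(the next term ⌊1098/13^3⌋ = 0, terminating the sum). Summing: v_13(1098!) = 84 + 6 = 90.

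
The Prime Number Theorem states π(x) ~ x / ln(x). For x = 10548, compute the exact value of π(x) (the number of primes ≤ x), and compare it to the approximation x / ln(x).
π(10548) = 1288;  x/ln(x) ≈ 1138.64;  relative error ≈ 11.60%.

Directly count primes up to 10548: π(10548) = 1288. The PNT approximation gives 10548/ln(10548) ≈ 10548/9.26369 ≈ 1138.64. Relative error (π(x) − x/ln(x)) / π(x) ≈ 11.60%; the approximation is known to undercount slightly (Li(x) is a better estimate).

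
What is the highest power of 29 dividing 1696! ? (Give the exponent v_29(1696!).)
v_29(1696!) = 60

Legendre's formula: v_p(n!) = Σ_{k ≥ 1} ⌊n / p^k⌋. For p = 29, n = 1696, the terms are:
  ⌊1696/29^1⌋ = ⌊1696/29⌋ = 58
  ⌊1696/29^2⌋ = ⌊1696/841⌋ = 2
(the next term ⌊1696/29^3⌋ = 0, terminating the sum). Summing: v_29(1696!) = 58 + 2 = 60.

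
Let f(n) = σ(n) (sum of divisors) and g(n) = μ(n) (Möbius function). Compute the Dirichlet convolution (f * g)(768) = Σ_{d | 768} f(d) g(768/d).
(σ * μ)(768) = 768

Divisors of 768: [1, 2, 3, 4, 6, 8, 12, 16, 24, 32, 48, 64, 96, 128, 192, 256, 384, 768]. For each d | 768:
  d = 1: σ(1) · μ(768/1) = 1 · 0 = 0
  d = 2: σ(2) · μ(768/2) = 3 · 0 = 0
  d = 3: σ(3) · μ(768/3) = 4 · 0 = 0
  d = 4: σ(4) · μ(768/4) = 7 · 0 = 0
  d = 6: σ(6) · μ(768/6) = 12 · 0 = 0
  d = 8: σ(8) · μ(768/8) = 15 · 0 = 0
  d = 12: σ(12) · μ(768/12) = 28 · 0 = 0
  d = 16: σ(16) · μ(768/16) = 31 · 0 = 0
  d = 24: σ(24) · μ(768/24) = 60 · 0 = 0
  d = 32: σ(32) · μ(768/32) = 63 · 0 = 0
  d = 48: σ(48) · μ(768/48) = 124 · 0 = 0
  d = 64: σ(64) · μ(768/64) = 127 · 0 = 0
  d = 96: σ(96) · μ(768/96) = 252 · 0 = 0
  d = 128: σ(128) · μ(768/128) = 255 · 1 = 255
  d = 192: σ(192) · μ(768/192) = 508 · 0 = 0
  d = 256: σ(256) · μ(768/256) = 511 · -1 = -511
  d = 384: σ(384) · μ(768/384) = 1020 · -1 = -1020
  d = 768: σ(768) · μ(768/768) = 2044 · 1 = 2044
Summing: (σ * μ)(768) = 0 + 0 + 0 + 0 + 0 + 0 + 0 + 0 + 0 + 0 + 0 + 0 + 0 + 255 + 0 + -511 + -1020 + 2044 = 768.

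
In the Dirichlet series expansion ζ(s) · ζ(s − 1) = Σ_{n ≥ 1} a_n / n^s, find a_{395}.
σ(395) = 480

In the product (Σ m^0/m^s)(Σ k / k^s) = Σ (Σ_{d | n} d) / n^s, the coefficient of 1/n^s is σ(n) = Σ_{d | n} d. For n = 395, divisors are [1, 5, 79, 395]; summing: σ(395) = 480.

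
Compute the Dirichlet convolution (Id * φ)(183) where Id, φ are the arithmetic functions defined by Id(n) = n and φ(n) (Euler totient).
(Id * φ)(183) = 605

Divisors of 183: [1, 3, 61, 183]. For each d | 183:
  d = 1: Id(1) · φ(183/1) = 1 · 120 = 120
  d = 3: Id(3) · φ(183/3) = 3 · 60 = 180
  d = 61: Id(61) · φ(183/61) = 61 · 2 = 122
  d = 183: Id(183) · φ(183/183) = 183 · 1 = 183
Summing: (Id * φ)(183) = 120 + 180 + 122 + 183 = 605.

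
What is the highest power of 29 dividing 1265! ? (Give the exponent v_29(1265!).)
v_29(1265!) = 44

Legendre's formula: v_p(n!) = Σ_{k ≥ 1} ⌊n / p^k⌋. For p = 29, n = 1265, the terms are:
  ⌊1265/29^1⌋ = ⌊1265/29⌋ = 43
  ⌊1265/29^2⌋ = ⌊1265/841⌋ = 1
(the next term ⌊1265/29^3⌋ = 0, terminating the sum). Summing: v_29(1265!) = 43 + 1 = 44.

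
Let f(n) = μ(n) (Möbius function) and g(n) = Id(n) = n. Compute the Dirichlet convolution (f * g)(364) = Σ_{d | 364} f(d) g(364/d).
(μ * Id)(364) = 144

Divisors of 364: [1, 2, 4, 7, 13, 14, 26, 28, 52, 91, 182, 364]. For each d | 364:
  d = 1: μ(1) · Id(364/1) = 1 · 364 = 364
  d = 2: μ(2) · Id(364/2) = -1 · 182 = -182
  d = 4: μ(4) · Id(364/4) = 0 · 91 = 0
  d = 7: μ(7) · Id(364/7) = -1 · 52 = -52
  d = 13: μ(13) · Id(364/13) = -1 · 28 = -28
  d = 14: μ(14) · Id(364/14) = 1 · 26 = 26
  d = 26: μ(26) · Id(364/26) = 1 · 14 = 14
  d = 28: μ(28) · Id(364/28) = 0 · 13 = 0
  d = 52: μ(52) · Id(364/52) = 0 · 7 = 0
  d = 91: μ(91) · Id(364/91) = 1 · 4 = 4
  d = 182: μ(182) · Id(364/182) = -1 · 2 = -2
  d = 364: μ(364) · Id(364/364) = 0 · 1 = 0
Summing: (μ * Id)(364) = 364 + -182 + 0 + -52 + -28 + 26 + 14 + 0 + 0 + 4 + -2 + 0 = 144.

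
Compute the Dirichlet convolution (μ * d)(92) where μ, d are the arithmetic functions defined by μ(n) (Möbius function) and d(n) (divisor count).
(μ * d)(92) = 1

Divisors of 92: [1, 2, 4, 23, 46, 92]. For each d | 92:
  d = 1: μ(1) · d(92/1) = 1 · 6 = 6
  d = 2: μ(2) · d(92/2) = -1 · 4 = -4
  d = 4: μ(4) · d(92/4) = 0 · 2 = 0
  d = 23: μ(23) · d(92/23) = -1 · 3 = -3
  d = 46: μ(46) · d(92/46) = 1 · 2 = 2
  d = 92: μ(92) · d(92/92) = 0 · 1 = 0
Summing: (μ * d)(92) = 6 + -4 + 0 + -3 + 2 + 0 = 1.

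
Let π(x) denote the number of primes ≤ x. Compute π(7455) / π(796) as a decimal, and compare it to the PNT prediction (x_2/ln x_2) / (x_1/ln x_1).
π(7455)/π(796) = 943/138 ≈ 6.8333;  PNT prediction ≈ 7.0159.

π(796) = 138 and π(7455) = 943, so π(7455)/π(796) ≈ 6.8333. The PNT-predicted ratio is (7455/ln(7455)) / (796/ln(796)) ≈ 7.0159. The two agree to within a few percent, as expected.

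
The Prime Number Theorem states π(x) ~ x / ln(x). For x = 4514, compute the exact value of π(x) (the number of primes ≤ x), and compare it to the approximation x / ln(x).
π(4514) = 612;  x/ln(x) ≈ 536.43;  relative error ≈ 12.35%.

Directly count primes up to 4514: π(4514) = 612. The PNT approximation gives 4514/ln(4514) ≈ 4514/8.41494 ≈ 536.43. Relative error (π(x) − x/ln(x)) / π(x) ≈ 12.35%; the approximation is known to undercount slightly (Li(x) is a better estimate).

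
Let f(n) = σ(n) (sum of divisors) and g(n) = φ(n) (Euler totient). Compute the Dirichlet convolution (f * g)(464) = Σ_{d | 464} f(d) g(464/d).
(σ * φ)(464) = 4640

Divisors of 464: [1, 2, 4, 8, 16, 29, 58, 116, 232, 464]. For each d | 464:
  d = 1: σ(1) · φ(464/1) = 1 · 224 = 224
  d = 2: σ(2) · φ(464/2) = 3 · 112 = 336
  d = 4: σ(4) · φ(464/4) = 7 · 56 = 392
  d = 8: σ(8) · φ(464/8) = 15 · 28 = 420
  d = 16: σ(16) · φ(464/16) = 31 · 28 = 868
  d = 29: σ(29) · φ(464/29) = 30 · 8 = 240
  d = 58: σ(58) · φ(464/58) = 90 · 4 = 360
  d = 116: σ(116) · φ(464/116) = 210 · 2 = 420
  d = 232: σ(232) · φ(464/232) = 450 · 1 = 450
  d = 464: σ(464) · φ(464/464) = 930 · 1 = 930
Summing: (σ * φ)(464) = 224 + 336 + 392 + 420 + 868 + 240 + 360 + 420 + 450 + 930 = 4640.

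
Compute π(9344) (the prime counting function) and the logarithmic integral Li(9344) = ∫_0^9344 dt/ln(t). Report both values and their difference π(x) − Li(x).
π(9344) = 1157;  Li(9344) ≈ 1174.65;  π(x) − Li(x) ≈ -17.65.

Direct count of primes ≤ 9344 gives π(9344) = 1157. Numerical evaluation of the logarithmic integral gives Li(9344) ≈ 1174.65. The difference π(x) − Li(x) ≈ -17.65 is typically negative for small/moderate x (Li(x) overestimates), though Littlewood's theorem shows this sign changes infinitely often.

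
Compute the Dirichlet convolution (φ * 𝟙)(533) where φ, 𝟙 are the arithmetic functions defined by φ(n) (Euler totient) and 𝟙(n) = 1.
(φ * 𝟙)(533) = 533

Divisors of 533: [1, 13, 41, 533]. For each d | 533:
  d = 1: φ(1) · 𝟙(533/1) = 1 · 1 = 1
  d = 13: φ(13) · 𝟙(533/13) = 12 · 1 = 12
  d = 41: φ(41) · 𝟙(533/41) = 40 · 1 = 40
  d = 533: φ(533) · 𝟙(533/533) = 480 · 1 = 480
Summing: (φ * 𝟙)(533) = 1 + 12 + 40 + 480 = 533.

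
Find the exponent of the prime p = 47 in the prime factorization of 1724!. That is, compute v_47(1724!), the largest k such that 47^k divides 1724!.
v_47(1724!) = 36

Legendre's formula: v_p(n!) = Σ_{k ≥ 1} ⌊n / p^k⌋. For p = 47, n = 1724, the terms are:
  ⌊1724/47^1⌋ = ⌊1724/47⌋ = 36
(the next term ⌊1724/47^2⌋ = 0, terminating the sum). Summing: v_47(1724!) = 36 = 36.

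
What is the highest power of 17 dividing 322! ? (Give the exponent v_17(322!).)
v_17(322!) = 19

Legendre's formula: v_p(n!) = Σ_{k ≥ 1} ⌊n / p^k⌋. For p = 17, n = 322, the terms are:
  ⌊322/17^1⌋ = ⌊322/17⌋ = 18
  ⌊322/17^2⌋ = ⌊322/289⌋ = 1
(the next term ⌊322/17^3⌋ = 0, terminating the sum). Summing: v_17(322!) = 18 + 1 = 19.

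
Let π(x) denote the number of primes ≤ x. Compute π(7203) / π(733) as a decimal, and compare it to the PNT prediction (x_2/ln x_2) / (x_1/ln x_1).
π(7203)/π(733) = 919/130 ≈ 7.0692;  PNT prediction ≈ 7.2986.

π(733) = 130 and π(7203) = 919, so π(7203)/π(733) ≈ 7.0692. The PNT-predicted ratio is (7203/ln(7203)) / (733/ln(733)) ≈ 7.2986. The two agree to within a few percent, as expected.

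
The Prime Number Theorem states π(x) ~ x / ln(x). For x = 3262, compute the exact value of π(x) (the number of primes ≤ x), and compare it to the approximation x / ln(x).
π(3262) = 461;  x/ln(x) ≈ 403.21;  relative error ≈ 12.54%.

Directly count primes up to 3262: π(3262) = 461. The PNT approximation gives 3262/ln(3262) ≈ 3262/8.09010 ≈ 403.21. Relative error (π(x) − x/ln(x)) / π(x) ≈ 12.54%; the approximation is known to undercount slightly (Li(x) is a better estimate).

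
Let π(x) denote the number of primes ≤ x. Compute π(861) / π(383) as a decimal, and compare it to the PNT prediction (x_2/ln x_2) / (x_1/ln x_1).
π(861)/π(383) = 149/76 ≈ 1.9605;  PNT prediction ≈ 1.9786.

π(383) = 76 and π(861) = 149, so π(861)/π(383) ≈ 1.9605. The PNT-predicted ratio is (861/ln(861)) / (383/ln(383)) ≈ 1.9786. The two agree to within a few percent, as expected.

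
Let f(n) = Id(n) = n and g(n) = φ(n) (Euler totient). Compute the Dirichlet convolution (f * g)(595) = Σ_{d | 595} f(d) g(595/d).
(Id * φ)(595) = 3861

Divisors of 595: [1, 5, 7, 17, 35, 85, 119, 595]. For each d | 595:
  d = 1: Id(1) · φ(595/1) = 1 · 384 = 384
  d = 5: Id(5) · φ(595/5) = 5 · 96 = 480
  d = 7: Id(7) · φ(595/7) = 7 · 64 = 448
  d = 17: Id(17) · φ(595/17) = 17 · 24 = 408
  d = 35: Id(35) · φ(595/35) = 35 · 16 = 560
  d = 85: Id(85) · φ(595/85) = 85 · 6 = 510
  d = 119: Id(119) · φ(595/119) = 119 · 4 = 476
  d = 595: Id(595) · φ(595/595) = 595 · 1 = 595
Summing: (Id * φ)(595) = 384 + 480 + 448 + 408 + 560 + 510 + 476 + 595 = 3861.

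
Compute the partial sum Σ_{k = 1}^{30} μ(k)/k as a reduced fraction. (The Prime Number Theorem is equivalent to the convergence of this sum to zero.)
Σ μ(k)/k = -65721449/2156564410

Values of μ(k) for 1 ≤ k ≤ 30: μ(1) = 1, μ(2) = -1, μ(3) = -1, μ(5) = -1, μ(6) = 1, μ(7) = -1, μ(10) = 1, μ(11) = -1, μ(13) = -1, μ(14) = 1, μ(15) = 1, μ(17) = -1, μ(19) = -1, μ(21) = 1, μ(22) = 1, μ(23) = -1, μ(26) = 1, μ(29) = -1, μ(30) = -1, with μ = 0 on non-squarefree integers. Summing μ(k)/k for k where μ(k) ≠ 0 gives -65721449/2156564410 ≈ -0.0305. (PNT ⟺ this sum → 0 as n → ∞.)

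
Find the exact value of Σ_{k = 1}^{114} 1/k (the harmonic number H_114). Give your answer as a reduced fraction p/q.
H_114 = 92422098728954394895401052885520758853316071035681/17379782769567790172972927968296006432665936992320

Direct summation: H_114 = 1 + 1/2 + ... + 1/114. The least common denominator is lcm(1, ..., 114) = 955888052326228459513511038256280353796626534577600; over this denominator the numerator is 955888052326228459513511038256280353796626534577600 + 477944026163114229756755519128140176898313267288800 + 318629350775409486504503679418760117932208844859200 + 238972013081557114878377759564070088449156633644400 + 191177610465245691902702207651256070759325306915520 + 159314675387704743252251839709380058966104422429600 + 136555436046604065644787291179468621970946647796800 + 119486006540778557439188879782035044224578316822200 + 106209783591803162168167893139586705977402948286400 + 95588805232622845951351103825628035379662653457760 + 86898913847838950864864639841480032163329684961600 + 79657337693852371626125919854690029483052211214800 + 73529850178940650731808541404329257984355887275200 + 68277718023302032822393645589734310985473323898400 + 63725870155081897300900735883752023586441768971840 + 59743003270389278719594439891017522112289158411100 + 56228708960366379971383002250369432576272149092800 + 53104891795901581084083946569793352988701474143200 + 50309897490854129448079528329277913357717186030400 + 47794402616311422975675551912814017689831326728880 + 45518478682201355214929097059822873990315549265600 + 43449456923919475432432319920740016081664842480800 + 41560350101140367804935262532881754512896805851200 + 39828668846926185813062959927345014741526105607400 + 38235522093049138380540441530251214151865061383104 + 36764925089470325365904270702164628992177943637600 + 35403261197267720722722631046528901992467649428800 + 34138859011651016411196822794867155492736661949200 + 32961656976766498603914173732975184613676777054400 + 31862935077540948650450367941876011793220884485920 + 30835098462136401919790678653428398509568597889600 + 29871501635194639359797219945508761056144579205550 + 28966304615946316954954879947160010721109894987200 + 28114354480183189985691501125184716288136074546400 + 27311087209320813128957458235893724394189329559360 + 26552445897950790542041973284896676494350737071600 + 25834812225033201608473271304223793345854771204800 + 25154948745427064724039764164638956678858593015200 + 24509950059646883577269513801443085994785295758400 + 23897201308155711487837775956407008844915663364440 + 23314342739664108768622220445275130580405525233600 + 22759239341100677607464548529911436995157774632800 + 22229954705261126965430489261773961716200617083200 + 21724728461959737716216159960370008040832421240400 + 21241956718360632433633578627917341195480589657280 + 20780175050570183902467631266440877256448402925600 + 20338043666515499138585341239495326676523968820800 + 19914334423463092906531479963672507370763052803700 + 19507919435229152234969613025638374567278092542400 + 19117761046524569190270220765125607075932530691552 + 18742902986788793323794334083456477525424049697600 + 18382462544735162682952135351082314496088971818800 + 18035623628796763387047378080307176486728802539200 + 17701630598633860361361315523264450996233824714400 + 17379782769567790172972927968296006432665936992320 + 17069429505825508205598411397433577746368330974600 + 16769965830284709816026509443092637785905728676800 + 16480828488383249301957086866487592306838388527200 + 16201492412308956940906966750106446674519093806400 + 15931467538770474325225183970938005896610442242960 + 15670295939774237041205098987807874652403713681600 + 15417549231068200959895339326714199254784298944800 + 15172826227400451738309699019940957996771849755200 + 14935750817597319679898609972754380528072289602775 + 14705970035788130146361708280865851596871177455040 + 14483152307973158477477439973580005360554947493600 + 14266985855615350141992702063526572444725769172800 + 14057177240091594992845750562592358144068037273200 + 13853450033713455934978420844293918170965601950400 + 13655543604660406564478729117946862197094664779680 + 13463212004594767035401563919102540194318683585600 + 13276222948975395271020986642448338247175368535800 + 13094356881181211774157685455565484298583925131200 + 12917406112516600804236635652111896672927385602400 + 12745174031016379460180147176750404717288353794368 + 12577474372713532362019882082319478339429296507600 + 12414130549691278694980662834497147451904240708800 + 12254975029823441788634756900721542997392647879200 + 12099848763623145057133051117168105744261095374400 + 11948600654077855743918887978203504422457831682220 + 11801087065755906907574210348842967330822549809600 + 11657171369832054384311110222637565290202762616800 + 11516723522002752524259169135617835587911163067200 + 11379619670550338803732274264955718497578887316400 + 11245741792073275994276600450073886515254429818560 + 11114977352630563482715244630886980858100308541600 + 10987218992255499534638057910991728204558925684800 + 10862364230979868858108079980185004020416210620200 + 10740315194676724264196753238834610716816028478400 + 10620978359180316216816789313958670597740294828640 + 10504264311277235818829791629189893997765126753600 + 10390087525285091951233815633220438628224201462800 + 10278366154045467306596892884476132836522865963200 + 10169021833257749569292670619747663338261984410400 + 10061979498170825889615905665855582671543437206080 + 9957167211731546453265739981836253685381526401850 + 9854516003363179994984649878930725296872438500800 + 9753959717614576117484806512819187283639046271200 + 9655434871982105651651626649053336907036631662400 + 9558880523262284595135110382562803537966265345776 + 9464238141843846133797138992636439146501252817600 + 9371451493394396661897167041728238762712024848800 + 9280466527439111257412728526760003434918704219200 + 9191231272367581341476067675541157248044485909400 + 9103695736440271042985819411964574798063109853120 + 9017811814398381693523689040153588243364401269600 + 8933533199310546350593561105198881811183425556800 + 8850815299316930180680657761632225498116912357200 + 8769615158956224399206523286754865631161711326400 + 8689891384783895086486463984148003216332968496160 + 8611604075011067202824423768074597781951590401600 + 8534714752912754102799205698716788873184165487300 + 8459186303771933270031071135011330564571916235200 + 8384982915142354908013254721546318892952864338400 = 5083215430092491719247057908703641736932383906962455, so H_114 = 5083215430092491719247057908703641736932383906962455/955888052326228459513511038256280353796626534577600; reducing by gcd(5083215430092491719247057908703641736932383906962455, 955888052326228459513511038256280353796626534577600) = 55 gives 92422098728954394895401052885520758853316071035681/17379782769567790172972927968296006432665936992320 ≈ 5.31779. (The PNT-adjacent estimate ln(114) + γ ≈ 5.31341 matches within O(1/n).)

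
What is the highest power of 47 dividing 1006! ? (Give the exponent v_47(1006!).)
v_47(1006!) = 21

Legendre's formula: v_p(n!) = Σ_{k ≥ 1} ⌊n / p^k⌋. For p = 47, n = 1006, the terms are:
  ⌊1006/47^1⌋ = ⌊1006/47⌋ = 21
(the next term ⌊1006/47^2⌋ = 0, terminating the sum). Summing: v_47(1006!) = 21 = 21.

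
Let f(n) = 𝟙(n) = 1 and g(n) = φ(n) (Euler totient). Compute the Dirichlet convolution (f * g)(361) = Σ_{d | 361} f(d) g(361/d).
(𝟙 * φ)(361) = 361

Divisors of 361: [1, 19, 361]. For each d | 361:
  d = 1: 𝟙(1) · φ(361/1) = 1 · 342 = 342
  d = 19: 𝟙(19) · φ(361/19) = 1 · 18 = 18
  d = 361: 𝟙(361) · φ(361/361) = 1 · 1 = 1
Summing: (𝟙 * φ)(361) = 342 + 18 + 1 = 361.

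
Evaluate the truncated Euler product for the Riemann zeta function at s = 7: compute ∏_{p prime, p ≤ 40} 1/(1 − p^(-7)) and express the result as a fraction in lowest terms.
∏ = 390612576496222063474132638651406606464249171649995563732972174614898335928125/387378248056510136247638717957281013418108703654497719879651674737546587052032

The primes p ≤ 40 are [2, 3, 5, 7, 11, 13, 17, 19, 23, 29, 31, 37]. For each prime, (1 − 1/p^7)^(-1) = p^7 / (p^7 − 1). The product is (1 − 1/2^7)^(-1), (1 − 1/3^7)^(-1), (1 − 1/5^7)^(-1), (1 − 1/7^7)^(-1), (1 − 1/11^7)^(-1), (1 − 1/13^7)^(-1), (1 − 1/17^7)^(-1), (1 − 1/19^7)^(-1), (1 − 1/23^7)^(-1), (1 − 1/29^7)^(-1), (1 − 1/31^7)^(-1), (1 − 1/37^7)^(-1) = ∏ p^7 / (p^7 − 1) = 390612576496222063474132638651406606464249171649995563732972174614898335928125/387378248056510136247638717957281013418108703654497719879651674737546587052032.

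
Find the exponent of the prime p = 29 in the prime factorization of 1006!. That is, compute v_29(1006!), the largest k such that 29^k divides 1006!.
v_29(1006!) = 35

Legendre's formula: v_p(n!) = Σ_{k ≥ 1} ⌊n / p^k⌋. For p = 29, n = 1006, the terms are:
  ⌊1006/29^1⌋ = ⌊1006/29⌋ = 34
  ⌊1006/29^2⌋ = ⌊1006/841⌋ = 1
(the next term ⌊1006/29^3⌋ = 0, terminating the sum). Summing: v_29(1006!) = 34 + 1 = 35.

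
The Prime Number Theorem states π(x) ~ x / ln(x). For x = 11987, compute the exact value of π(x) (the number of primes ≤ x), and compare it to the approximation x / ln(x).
π(11987) = 1438;  x/ln(x) ≈ 1276.36;  relative error ≈ 11.24%.

Directly count primes up to 11987: π(11987) = 1438. The PNT approximation gives 11987/ln(11987) ≈ 11987/9.39158 ≈ 1276.36. Relative error (π(x) − x/ln(x)) / π(x) ≈ 11.24%; the approximation is known to undercount slightly (Li(x) is a better estimate).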